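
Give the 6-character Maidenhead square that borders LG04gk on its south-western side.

LG04fj

Longitude subsquare g = 6; −1 → 5 = f.
Latitude subsquare k = 10; −1 → 9 = j.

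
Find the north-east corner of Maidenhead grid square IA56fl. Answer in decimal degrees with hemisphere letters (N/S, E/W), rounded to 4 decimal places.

83.5000° S, 9.5000° W

Field I=8, A=0: +8·20° lon, +0·10° lat → SW at lon -20°, lat -90°.
Square 5, 6: +5·2° lon, +6·1° lat → SW at lon -10°, lat -84°.
Subsquare f=5, l=11: +5·0.0833333° lon, +11·0.0416667° lat → SW at lon -9.58333°, lat -83.5417°.
Cell spans 0.0833333° lon × 0.0416667° lat. NE corner is SW corner plus one full cell.
latitude 83.5000° S, longitude 9.5000° W.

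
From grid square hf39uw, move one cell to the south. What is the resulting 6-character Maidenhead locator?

Latitude subsquare w = 22; −1 → 21 = v.
The longitude characters are unchanged.

HF39uv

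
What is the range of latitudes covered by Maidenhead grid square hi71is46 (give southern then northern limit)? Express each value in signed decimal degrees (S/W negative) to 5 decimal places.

-8.22500, -8.22083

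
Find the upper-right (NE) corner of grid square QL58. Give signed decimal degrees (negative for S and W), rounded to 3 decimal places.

Field Q=16, L=11: +16·20° lon, +11·10° lat → SW at lon 140°, lat 20°.
Square 5, 8: +5·2° lon, +8·1° lat → SW at lon 150°, lat 28°.
Cell spans 2° lon × 1° lat. NE corner is SW corner plus one full cell.
latitude 29.000, longitude 152.000.

29.000, 152.000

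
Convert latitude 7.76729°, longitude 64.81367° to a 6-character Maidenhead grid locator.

MJ27js

Add 180° to longitude and 90° to latitude: 244.8137, 97.7673.
Field: 244.8137/20 → 12 → M, 97.7673/10 → 9 → J; chars MJ.
Square: 4.8137/2 → 2, 7.7673/1 → 7; chars 27.
Subsquare: 0.8137/0.0833333 → 9 → j, 0.7673/0.0416667 → 18 → s; chars js.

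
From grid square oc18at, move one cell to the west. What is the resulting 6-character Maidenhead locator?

OC08xt

Longitude subsquare a = 0; −1 → -1, wraps to 23 = x, carry into square.
Longitude square 1; −1 → 0.
The latitude characters are unchanged.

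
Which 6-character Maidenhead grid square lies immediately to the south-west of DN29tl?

Longitude subsquare t = 19; −1 → 18 = s.
Latitude subsquare l = 11; −1 → 10 = k.

DN29sk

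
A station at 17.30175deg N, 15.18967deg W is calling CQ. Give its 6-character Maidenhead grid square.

Shift to the Maidenhead origin (180°W, 90°S): lon 164.8103, lat 107.3017.
Field: 164.8103/20 → 8 → I, 107.3017/10 → 10 → K; chars IK.
Square: 4.8103/2 → 2, 7.3017/1 → 7; chars 27.
Subsquare: 0.8103/0.0833333 → 9 → j, 0.3017/0.0416667 → 7 → h; chars jh.

IK27jh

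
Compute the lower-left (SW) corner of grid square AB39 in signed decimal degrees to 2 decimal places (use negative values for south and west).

-71.00, -174.00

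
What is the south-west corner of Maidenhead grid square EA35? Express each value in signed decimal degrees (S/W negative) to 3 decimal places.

Field E=4, A=0: +4·20° lon, +0·10° lat → SW at lon -100°, lat -90°.
Square 3, 5: +3·2° lon, +5·1° lat → SW at lon -94°, lat -85°.
latitude -85.000, longitude -94.000.

-85.000, -94.000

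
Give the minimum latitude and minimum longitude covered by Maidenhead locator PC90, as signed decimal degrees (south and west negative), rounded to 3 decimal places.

-70.000, 138.000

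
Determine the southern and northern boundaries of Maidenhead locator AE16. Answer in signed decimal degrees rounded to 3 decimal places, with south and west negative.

-44.000, -43.000

Field A=0, E=4: +0·20° lon, +4·10° lat → SW at lon -180°, lat -50°.
Square 1, 6: +1·2° lon, +6·1° lat → SW at lon -178°, lat -44°.
Cell spans 2° lon × 1° lat.
south -44.000, north -43.000.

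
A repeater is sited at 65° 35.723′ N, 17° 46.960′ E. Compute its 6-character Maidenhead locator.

Shift to the Maidenhead origin (180°W, 90°S): lon 197.7827, lat 155.5954.
Field (20°×10°, letters A–R): 197.7827/20 → 9 → J, 155.5954/10 → 15 → P; chars JP.
Square (2°×1°, digits 0–9): 17.7827/2 → 8, 5.5954/1 → 5; chars 85.
Subsquare (5′×2.5′, letters a–x): 1.7827/0.0833333 → 21 → v, 0.5954/0.0416667 → 14 → o; chars vo.

JP85vo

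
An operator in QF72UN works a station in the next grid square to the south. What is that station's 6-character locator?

Latitude subsquare n = 13; −1 → 12 = m.
The longitude characters are unchanged.

QF72um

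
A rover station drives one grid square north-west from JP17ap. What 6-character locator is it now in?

Longitude subsquare a = 0; −1 → -1, wraps to 23 = x, carry into square.
Longitude square 1; −1 → 0.
Latitude subsquare p = 15; +1 → 16 = q.

JP07xq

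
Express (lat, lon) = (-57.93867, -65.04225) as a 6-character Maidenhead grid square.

FD72lb

Shift to the Maidenhead origin (180°W, 90°S): lon 114.9578, lat 32.0613.
Field: 114.9578/20 → 5 → F, 32.0613/10 → 3 → D; chars FD.
Square: 14.9578/2 → 7, 2.0613/1 → 2; chars 72.
Subsquare: 0.9578/0.0833333 → 11 → l, 0.0613/0.0416667 → 1 → b; chars lb.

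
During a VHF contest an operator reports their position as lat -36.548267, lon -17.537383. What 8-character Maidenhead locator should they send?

IF13fk58

Add 180° to longitude and 90° to latitude: 162.46262, 53.45173.
Field: 162.46262/20 → 8 → I, 53.45173/10 → 5 → F; chars IF.
Square: 2.46262/2 → 1, 3.45173/1 → 3; chars 13.
Subsquare: 0.46262/0.0833333 → 5 → f, 0.45173/0.0416667 → 10 → k; chars fk.
Extended square: 0.04595/0.00833333 → 5, 0.03507/0.00416667 → 8; chars 58.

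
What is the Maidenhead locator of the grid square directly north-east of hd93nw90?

HD93ow01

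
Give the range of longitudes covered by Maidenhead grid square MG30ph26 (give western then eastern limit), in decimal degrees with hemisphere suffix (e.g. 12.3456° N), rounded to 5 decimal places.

67.26667° E, 67.27500° E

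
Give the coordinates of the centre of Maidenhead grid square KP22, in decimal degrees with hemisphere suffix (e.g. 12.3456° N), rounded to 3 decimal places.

62.500° N, 25.000° E

Field K=10, P=15: +10·20° lon, +15·10° lat → SW at lon 20°, lat 60°.
Square 2, 2: +2·2° lon, +2·1° lat → SW at lon 24°, lat 62°.
Cell spans 2° lon × 1° lat. Centre is SW corner plus half of each.
latitude 62.500° N, longitude 25.000° E.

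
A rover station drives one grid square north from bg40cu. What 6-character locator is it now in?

Latitude subsquare u = 20; +1 → 21 = v.
The longitude characters are unchanged.

BG40cv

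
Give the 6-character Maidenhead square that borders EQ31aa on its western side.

Longitude subsquare a = 0; −1 → -1, wraps to 23 = x, carry into square.
Longitude square 3; −1 → 2.
The latitude characters are unchanged.

EQ21xa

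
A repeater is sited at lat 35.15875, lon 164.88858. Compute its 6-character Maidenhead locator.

RM25kd

Offset from 180°W / 90°S: lon 344.8886°, lat 125.1587°.
Field: 344.8886/20 → 17 → R, 125.1587/10 → 12 → M; chars RM.
Square: 4.8886/2 → 2, 5.1587/1 → 5; chars 25.
Subsquare: 0.8886/0.0833333 → 10 → k, 0.1587/0.0416667 → 3 → d; chars kd.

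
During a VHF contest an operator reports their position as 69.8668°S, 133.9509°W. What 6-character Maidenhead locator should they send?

Add 180° to longitude and 90° to latitude: 46.0491, 20.1332.
Field: lon ⌊46.0491/20⌋ = 2 → C; lat ⌊20.1332/10⌋ = 2 → C.
Square: lon ⌊6.0491/2⌋ = 3; lat ⌊0.1332/1⌋ = 0.
Subsquare: lon ⌊0.0491/0.0833333⌋ = 0 → a; lat ⌊0.1332/0.0416667⌋ = 3 → d.

CC30ad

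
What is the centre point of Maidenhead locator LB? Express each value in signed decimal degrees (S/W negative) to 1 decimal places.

Field L=11, B=1: +11·20° lon, +1·10° lat → SW at lon 40°, lat -80°.
Cell spans 20° lon × 10° lat. Centre is SW corner plus half of each.
latitude -75.0, longitude 50.0.

-75.0, 50.0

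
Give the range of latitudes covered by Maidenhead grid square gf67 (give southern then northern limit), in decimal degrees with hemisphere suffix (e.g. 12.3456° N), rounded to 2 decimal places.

33.00° S, 32.00° S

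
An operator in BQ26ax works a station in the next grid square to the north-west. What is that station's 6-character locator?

BQ17xa

Longitude subsquare a = 0; −1 → -1, wraps to 23 = x, carry into square.
Longitude square 2; −1 → 1.
Latitude subsquare x = 23; +1 → 24, wraps to 0 = a, carry into square.
Latitude square 6; +1 → 7.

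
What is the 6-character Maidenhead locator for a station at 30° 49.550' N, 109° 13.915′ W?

DM50jt

Add 180° to longitude and 90° to latitude: 70.7681, 120.8258.
Field: lon ⌊70.7681/20⌋ = 3 → D; lat ⌊120.8258/10⌋ = 12 → M.
Square: lon ⌊10.7681/2⌋ = 5; lat ⌊0.8258/1⌋ = 0.
Subsquare: lon ⌊0.7681/0.0833333⌋ = 9 → j; lat ⌊0.8258/0.0416667⌋ = 19 → t.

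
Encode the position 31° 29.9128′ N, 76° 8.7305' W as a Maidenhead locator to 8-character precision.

FM11wl29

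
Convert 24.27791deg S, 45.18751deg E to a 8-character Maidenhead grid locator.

LG25or23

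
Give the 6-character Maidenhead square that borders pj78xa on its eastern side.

PJ88aa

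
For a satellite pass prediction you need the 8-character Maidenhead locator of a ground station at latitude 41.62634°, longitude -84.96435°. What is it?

Offset from 180°W / 90°S: lon 95.03565°, lat 131.62634°.
Field (20°×10°, letters A–R): 95.03565/20 → 4 → E, 131.62634/10 → 13 → N; chars EN.
Square (2°×1°, digits 0–9): 15.03565/2 → 7, 1.62634/1 → 1; chars 71.
Subsquare (5′×2.5′, letters a–x): 1.03565/0.0833333 → 12 → m, 0.62634/0.0416667 → 15 → p; chars mp.
Extended square (30″×15″, digits 0–9): 0.03565/0.00833333 → 4, 0.00134/0.00416667 → 0; chars 40.

EN71mp40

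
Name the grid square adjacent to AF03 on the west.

RF93

Longitude square 0; −1 → -1, wraps to 9, carry into field.
Longitude field A = 0; −1 → -1, wraps to 17 = R, wrapping around the antimeridian.
The latitude characters are unchanged.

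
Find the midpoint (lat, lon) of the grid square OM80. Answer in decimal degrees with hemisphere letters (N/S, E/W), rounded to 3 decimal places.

Field O=14, M=12: +14·20° lon, +12·10° lat → SW at lon 100°, lat 30°.
Square 8, 0: +8·2° lon, +0·1° lat → SW at lon 116°, lat 30°.
Cell spans 2° lon × 1° lat. Centre is SW corner plus half of each.
latitude 30.500° N, longitude 117.000° E.

30.500° N, 117.000° E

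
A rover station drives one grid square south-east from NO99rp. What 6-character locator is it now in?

NO99so

Longitude subsquare r = 17; +1 → 18 = s.
Latitude subsquare p = 15; −1 → 14 = o.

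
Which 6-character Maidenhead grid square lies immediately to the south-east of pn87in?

Longitude subsquare i = 8; +1 → 9 = j.
Latitude subsquare n = 13; −1 → 12 = m.

PN87jm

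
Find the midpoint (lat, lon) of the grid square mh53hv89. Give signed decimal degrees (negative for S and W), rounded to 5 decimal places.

-16.08542, 70.65417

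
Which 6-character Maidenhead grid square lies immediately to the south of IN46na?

IN45nx

Latitude subsquare a = 0; −1 → -1, wraps to 23 = x, carry into square.
Latitude square 6; −1 → 5.
The longitude characters are unchanged.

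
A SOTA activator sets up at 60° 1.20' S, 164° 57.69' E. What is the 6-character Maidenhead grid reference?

RC29lx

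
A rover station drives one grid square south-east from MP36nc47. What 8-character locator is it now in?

MP36nc56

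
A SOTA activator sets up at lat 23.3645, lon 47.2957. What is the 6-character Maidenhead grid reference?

Offset from 180°W / 90°S: lon 227.2957°, lat 113.3645°.
Field (20°×10°, letters A–R): 227.2957/20 → 11 → L, 113.3645/10 → 11 → L; chars LL.
Square (2°×1°, digits 0–9): 7.2957/2 → 3, 3.3645/1 → 3; chars 33.
Subsquare (5′×2.5′, letters a–x): 1.2957/0.0833333 → 15 → p, 0.3645/0.0416667 → 8 → i; chars pi.

LL33pi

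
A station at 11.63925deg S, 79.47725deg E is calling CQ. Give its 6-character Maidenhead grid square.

MH98ri

Offset from 180°W / 90°S: lon 259.4773°, lat 78.3607°.
Field (20°×10°, letters A–R): 259.4773/20 → 12 → M, 78.3607/10 → 7 → H; chars MH.
Square (2°×1°, digits 0–9): 19.4773/2 → 9, 8.3607/1 → 8; chars 98.
Subsquare (5′×2.5′, letters a–x): 1.4773/0.0833333 → 17 → r, 0.3607/0.0416667 → 8 → i; chars ri.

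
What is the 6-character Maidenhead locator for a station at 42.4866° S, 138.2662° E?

PE97dm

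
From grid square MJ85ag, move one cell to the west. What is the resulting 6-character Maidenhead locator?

Longitude subsquare a = 0; −1 → -1, wraps to 23 = x, carry into square.
Longitude square 8; −1 → 7.
The latitude characters are unchanged.

MJ75xg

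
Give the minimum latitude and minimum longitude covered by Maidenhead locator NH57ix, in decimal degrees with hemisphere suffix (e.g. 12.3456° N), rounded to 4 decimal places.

12.0417° S, 90.6667° E

Field N=13, H=7: +13·20° lon, +7·10° lat → SW at lon 80°, lat -20°.
Square 5, 7: +5·2° lon, +7·1° lat → SW at lon 90°, lat -13°.
Subsquare i=8, x=23: +8·0.0833333° lon, +23·0.0416667° lat → SW at lon 90.6667°, lat -12.0417°.
latitude 12.0417° S, longitude 90.6667° E.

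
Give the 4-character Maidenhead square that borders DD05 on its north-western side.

CD96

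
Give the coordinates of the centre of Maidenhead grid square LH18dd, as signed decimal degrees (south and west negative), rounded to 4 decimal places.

-11.8542, 42.2917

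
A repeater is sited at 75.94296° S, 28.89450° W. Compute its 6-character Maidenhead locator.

Add 180° to longitude and 90° to latitude: 151.1055, 14.0570.
Field: 151.1055/20 → 7 → H, 14.0570/10 → 1 → B; chars HB.
Square: 11.1055/2 → 5, 4.0570/1 → 4; chars 54.
Subsquare: 1.1055/0.0833333 → 13 → n, 0.0570/0.0416667 → 1 → b; chars nb.

HB54nb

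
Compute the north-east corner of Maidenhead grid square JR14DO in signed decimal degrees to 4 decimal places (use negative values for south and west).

84.6250, 2.3333

Field J=9, R=17: +9·20° lon, +17·10° lat → SW at lon 0°, lat 80°.
Square 1, 4: +1·2° lon, +4·1° lat → SW at lon 2°, lat 84°.
Subsquare d=3, o=14: +3·0.0833333° lon, +14·0.0416667° lat → SW at lon 2.25°, lat 84.5833°.
Cell spans 0.0833333° lon × 0.0416667° lat. NE corner is SW corner plus one full cell.
latitude 84.6250, longitude 2.3333.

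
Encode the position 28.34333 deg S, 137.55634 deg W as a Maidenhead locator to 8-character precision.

CG11fp37

Add 180° to longitude and 90° to latitude: 42.44366, 61.65667.
Field: 42.44366/20 → 2 → C, 61.65667/10 → 6 → G; chars CG.
Square: 2.44366/2 → 1, 1.65667/1 → 1; chars 11.
Subsquare: 0.44366/0.0833333 → 5 → f, 0.65667/0.0416667 → 15 → p; chars fp.
Extended square: 0.02699/0.00833333 → 3, 0.03167/0.00416667 → 7; chars 37.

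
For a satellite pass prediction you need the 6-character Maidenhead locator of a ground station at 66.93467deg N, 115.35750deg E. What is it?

Add 180° to longitude and 90° to latitude: 295.3575, 156.9347.
Field: lon ⌊295.3575/20⌋ = 14 → O; lat ⌊156.9347/10⌋ = 15 → P.
Square: lon ⌊15.3575/2⌋ = 7; lat ⌊6.9347/1⌋ = 6.
Subsquare: lon ⌊1.3575/0.0833333⌋ = 16 → q; lat ⌊0.9347/0.0416667⌋ = 22 → w.

OP76qw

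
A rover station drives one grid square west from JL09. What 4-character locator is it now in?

IL99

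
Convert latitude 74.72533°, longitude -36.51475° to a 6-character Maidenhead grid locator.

Shift to the Maidenhead origin (180°W, 90°S): lon 143.4853, lat 164.7253.
Field: lon ⌊143.4853/20⌋ = 7 → H; lat ⌊164.7253/10⌋ = 16 → Q.
Square: lon ⌊3.4853/2⌋ = 1; lat ⌊4.7253/1⌋ = 4.
Subsquare: lon ⌊1.4853/0.0833333⌋ = 17 → r; lat ⌊0.7253/0.0416667⌋ = 17 → r.

HQ14rr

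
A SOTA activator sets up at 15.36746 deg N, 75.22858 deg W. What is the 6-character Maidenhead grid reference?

Offset from 180°W / 90°S: lon 104.7714°, lat 105.3675°.
Field: lon ⌊104.7714/20⌋ = 5 → F; lat ⌊105.3675/10⌋ = 10 → K.
Square: lon ⌊4.7714/2⌋ = 2; lat ⌊5.3675/1⌋ = 5.
Subsquare: lon ⌊0.7714/0.0833333⌋ = 9 → j; lat ⌊0.3675/0.0416667⌋ = 8 → i.

FK25ji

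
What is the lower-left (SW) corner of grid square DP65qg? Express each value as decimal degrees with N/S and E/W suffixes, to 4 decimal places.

65.2500° N, 106.6667° W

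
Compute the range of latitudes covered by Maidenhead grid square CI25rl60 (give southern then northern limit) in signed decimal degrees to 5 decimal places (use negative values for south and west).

-4.54167, -4.53750

Field C=2, I=8: +2·20° lon, +8·10° lat → SW at lon -140°, lat -10°.
Square 2, 5: +2·2° lon, +5·1° lat → SW at lon -136°, lat -5°.
Subsquare r=17, l=11: +17·0.0833333° lon, +11·0.0416667° lat → SW at lon -134.583°, lat -4.54167°.
Extended square 6, 0: +6·0.00833333° lon, +0·0.00416667° lat → SW at lon -134.533°, lat -4.54167°.
Cell spans 0.00833333° lon × 0.00416667° lat.
south -4.54167, north -4.53750.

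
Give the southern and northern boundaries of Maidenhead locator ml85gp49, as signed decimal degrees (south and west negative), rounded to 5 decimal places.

25.66250, 25.66667

Field M=12, L=11: +12·20° lon, +11·10° lat → SW at lon 60°, lat 20°.
Square 8, 5: +8·2° lon, +5·1° lat → SW at lon 76°, lat 25°.
Subsquare g=6, p=15: +6·0.0833333° lon, +15·0.0416667° lat → SW at lon 76.5°, lat 25.625°.
Extended square 4, 9: +4·0.00833333° lon, +9·0.00416667° lat → SW at lon 76.5333°, lat 25.6625°.
Cell spans 0.00833333° lon × 0.00416667° lat.
south 25.66250, north 25.66667.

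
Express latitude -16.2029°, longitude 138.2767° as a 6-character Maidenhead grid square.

PH93dt

Add 180° to longitude and 90° to latitude: 318.2767, 73.7971.
Field (20°×10°, letters A–R): lon ⌊318.2767/20⌋ = 15 → P; lat ⌊73.7971/10⌋ = 7 → H.
Square (2°×1°, digits 0–9): lon ⌊18.2767/2⌋ = 9; lat ⌊3.7971/1⌋ = 3.
Subsquare (5′×2.5′, letters a–x): lon ⌊0.2767/0.0833333⌋ = 3 → d; lat ⌊0.7971/0.0416667⌋ = 19 → t.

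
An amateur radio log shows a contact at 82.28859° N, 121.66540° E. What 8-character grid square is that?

Shift to the Maidenhead origin (180°W, 90°S): lon 301.66540, lat 172.28859.
Field: lon ⌊301.66540/20⌋ = 15 → P; lat ⌊172.28859/10⌋ = 17 → R.
Square: lon ⌊1.66540/2⌋ = 0; lat ⌊2.28859/1⌋ = 2.
Subsquare: lon ⌊1.66540/0.0833333⌋ = 19 → t; lat ⌊0.28859/0.0416667⌋ = 6 → g.
Extended square: lon ⌊0.08207/0.00833333⌋ = 9; lat ⌊0.03859/0.00416667⌋ = 9.

PR02tg99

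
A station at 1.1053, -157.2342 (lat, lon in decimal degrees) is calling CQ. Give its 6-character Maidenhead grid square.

BJ11jc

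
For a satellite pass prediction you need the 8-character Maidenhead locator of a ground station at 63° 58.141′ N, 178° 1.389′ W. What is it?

AP03xx72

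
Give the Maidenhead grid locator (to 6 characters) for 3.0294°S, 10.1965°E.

Add 180° to longitude and 90° to latitude: 190.1965, 86.9706.
Field: lon ⌊190.1965/20⌋ = 9 → J; lat ⌊86.9706/10⌋ = 8 → I.
Square: lon ⌊10.1965/2⌋ = 5; lat ⌊6.9706/1⌋ = 6.
Subsquare: lon ⌊0.1965/0.0833333⌋ = 2 → c; lat ⌊0.9706/0.0416667⌋ = 23 → x.

JI56cx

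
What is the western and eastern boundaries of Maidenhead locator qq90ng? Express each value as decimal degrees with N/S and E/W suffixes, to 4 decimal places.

159.0833° E, 159.1667° E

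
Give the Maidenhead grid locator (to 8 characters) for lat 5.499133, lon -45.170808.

Add 180° to longitude and 90° to latitude: 134.82919, 95.49913.
Field (20°×10°, letters A–R): lon ⌊134.82919/20⌋ = 6 → G; lat ⌊95.49913/10⌋ = 9 → J.
Square (2°×1°, digits 0–9): lon ⌊14.82919/2⌋ = 7; lat ⌊5.49913/1⌋ = 5.
Subsquare (5′×2.5′, letters a–x): lon ⌊0.82919/0.0833333⌋ = 9 → j; lat ⌊0.49913/0.0416667⌋ = 11 → l.
Extended square (30″×15″, digits 0–9): lon ⌊0.07919/0.00833333⌋ = 9; lat ⌊0.04080/0.00416667⌋ = 9.

GJ75jl99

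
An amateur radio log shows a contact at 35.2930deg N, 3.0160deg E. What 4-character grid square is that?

JM15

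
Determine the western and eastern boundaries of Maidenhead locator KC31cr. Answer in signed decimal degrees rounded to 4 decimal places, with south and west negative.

Field K=10, C=2: +10·20° lon, +2·10° lat → SW at lon 20°, lat -70°.
Square 3, 1: +3·2° lon, +1·1° lat → SW at lon 26°, lat -69°.
Subsquare c=2, r=17: +2·0.0833333° lon, +17·0.0416667° lat → SW at lon 26.1667°, lat -68.2917°.
Cell spans 0.0833333° lon × 0.0416667° lat.
west 26.1667, east 26.2500.

26.1667, 26.2500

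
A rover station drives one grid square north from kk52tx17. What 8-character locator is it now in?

KK52tx18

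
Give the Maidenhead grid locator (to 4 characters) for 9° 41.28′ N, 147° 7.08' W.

BJ69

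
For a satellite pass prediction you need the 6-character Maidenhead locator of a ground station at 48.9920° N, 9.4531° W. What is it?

IN58gx

Shift to the Maidenhead origin (180°W, 90°S): lon 170.5469, lat 138.9920.
Field: lon ⌊170.5469/20⌋ = 8 → I; lat ⌊138.9920/10⌋ = 13 → N.
Square: lon ⌊10.5469/2⌋ = 5; lat ⌊8.9920/1⌋ = 8.
Subsquare: lon ⌊0.5469/0.0833333⌋ = 6 → g; lat ⌊0.9920/0.0416667⌋ = 23 → x.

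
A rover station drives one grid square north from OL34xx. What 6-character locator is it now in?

OL35xa

Latitude subsquare x = 23; +1 → 24, wraps to 0 = a, carry into square.
Latitude square 4; +1 → 5.
The longitude characters are unchanged.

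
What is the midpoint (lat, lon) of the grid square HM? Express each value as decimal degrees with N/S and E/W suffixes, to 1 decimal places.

35.0° N, 30.0° W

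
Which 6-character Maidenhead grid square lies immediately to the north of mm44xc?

MM44xd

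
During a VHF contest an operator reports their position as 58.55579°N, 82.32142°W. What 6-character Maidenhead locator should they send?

EO88un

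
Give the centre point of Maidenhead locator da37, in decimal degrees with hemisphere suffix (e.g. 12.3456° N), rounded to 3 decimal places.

Field D=3, A=0: +3·20° lon, +0·10° lat → SW at lon -120°, lat -90°.
Square 3, 7: +3·2° lon, +7·1° lat → SW at lon -114°, lat -83°.
Cell spans 2° lon × 1° lat. Centre is SW corner plus half of each.
latitude 82.500° S, longitude 113.000° W.

82.500° S, 113.000° W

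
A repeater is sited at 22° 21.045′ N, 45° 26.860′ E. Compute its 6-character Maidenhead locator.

Shift to the Maidenhead origin (180°W, 90°S): lon 225.4477, lat 112.3508.
Field (20°×10°, letters A–R): 225.4477/20 → 11 → L, 112.3508/10 → 11 → L; chars LL.
Square (2°×1°, digits 0–9): 5.4477/2 → 2, 2.3508/1 → 2; chars 22.
Subsquare (5′×2.5′, letters a–x): 1.4477/0.0833333 → 17 → r, 0.3508/0.0416667 → 8 → i; chars ri.

LL22ri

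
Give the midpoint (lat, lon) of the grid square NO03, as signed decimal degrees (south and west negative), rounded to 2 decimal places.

Field N=13, O=14: +13·20° lon, +14·10° lat → SW at lon 80°, lat 50°.
Square 0, 3: +0·2° lon, +3·1° lat → SW at lon 80°, lat 53°.
Cell spans 2° lon × 1° lat. Centre is SW corner plus half of each.
latitude 53.50, longitude 81.00.

53.50, 81.00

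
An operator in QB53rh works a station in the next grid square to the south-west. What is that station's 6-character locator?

QB53qg

Longitude subsquare r = 17; −1 → 16 = q.
Latitude subsquare h = 7; −1 → 6 = g.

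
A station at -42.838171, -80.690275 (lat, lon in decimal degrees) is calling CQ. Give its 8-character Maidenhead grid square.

Shift to the Maidenhead origin (180°W, 90°S): lon 99.30973, lat 47.16183.
Field: 99.30973/20 → 4 → E, 47.16183/10 → 4 → E; chars EE.
Square: 19.30973/2 → 9, 7.16183/1 → 7; chars 97.
Subsquare: 1.30973/0.0833333 → 15 → p, 0.16183/0.0416667 → 3 → d; chars pd.
Extended square: 0.05973/0.00833333 → 7, 0.03683/0.00416667 → 8; chars 78.

EE97pd78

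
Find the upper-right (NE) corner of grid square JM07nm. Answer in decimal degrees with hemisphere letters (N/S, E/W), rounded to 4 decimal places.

37.5417° N, 1.1667° E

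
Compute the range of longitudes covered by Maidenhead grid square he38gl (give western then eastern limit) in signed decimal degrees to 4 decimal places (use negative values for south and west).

Field H=7, E=4: +7·20° lon, +4·10° lat → SW at lon -40°, lat -50°.
Square 3, 8: +3·2° lon, +8·1° lat → SW at lon -34°, lat -42°.
Subsquare g=6, l=11: +6·0.0833333° lon, +11·0.0416667° lat → SW at lon -33.5°, lat -41.5417°.
Cell spans 0.0833333° lon × 0.0416667° lat.
west -33.5000, east -33.4167.

-33.5000, -33.4167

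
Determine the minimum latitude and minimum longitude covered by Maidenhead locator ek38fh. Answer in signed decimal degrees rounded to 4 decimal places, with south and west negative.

Field E=4, K=10: +4·20° lon, +10·10° lat → SW at lon -100°, lat 10°.
Square 3, 8: +3·2° lon, +8·1° lat → SW at lon -94°, lat 18°.
Subsquare f=5, h=7: +5·0.0833333° lon, +7·0.0416667° lat → SW at lon -93.5833°, lat 18.2917°.
latitude 18.2917, longitude -93.5833.

18.2917, -93.5833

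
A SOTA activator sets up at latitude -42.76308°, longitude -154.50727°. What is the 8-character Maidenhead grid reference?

BE27rf96

Offset from 180°W / 90°S: lon 25.49273°, lat 47.23692°.
Field: lon ⌊25.49273/20⌋ = 1 → B; lat ⌊47.23692/10⌋ = 4 → E.
Square: lon ⌊5.49273/2⌋ = 2; lat ⌊7.23692/1⌋ = 7.
Subsquare: lon ⌊1.49273/0.0833333⌋ = 17 → r; lat ⌊0.23692/0.0416667⌋ = 5 → f.
Extended square: lon ⌊0.07606/0.00833333⌋ = 9; lat ⌊0.02859/0.00416667⌋ = 6.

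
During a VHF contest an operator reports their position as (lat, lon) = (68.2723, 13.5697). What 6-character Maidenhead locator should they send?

JP68sg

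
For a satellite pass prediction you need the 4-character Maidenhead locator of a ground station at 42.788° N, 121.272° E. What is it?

PN02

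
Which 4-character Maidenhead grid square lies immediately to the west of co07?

BO97

Longitude square 0; −1 → -1, wraps to 9, carry into field.
Longitude field C = 2; −1 → 1 = B.
The latitude characters are unchanged.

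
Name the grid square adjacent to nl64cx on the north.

NL65ca

Latitude subsquare x = 23; +1 → 24, wraps to 0 = a, carry into square.
Latitude square 4; +1 → 5.
The longitude characters are unchanged.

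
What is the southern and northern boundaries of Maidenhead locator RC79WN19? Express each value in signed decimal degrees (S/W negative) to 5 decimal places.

-60.42083, -60.41667

Field R=17, C=2: +17·20° lon, +2·10° lat → SW at lon 160°, lat -70°.
Square 7, 9: +7·2° lon, +9·1° lat → SW at lon 174°, lat -61°.
Subsquare w=22, n=13: +22·0.0833333° lon, +13·0.0416667° lat → SW at lon 175.833°, lat -60.4583°.
Extended square 1, 9: +1·0.00833333° lon, +9·0.00416667° lat → SW at lon 175.842°, lat -60.4208°.
Cell spans 0.00833333° lon × 0.00416667° lat.
south -60.42083, north -60.41667.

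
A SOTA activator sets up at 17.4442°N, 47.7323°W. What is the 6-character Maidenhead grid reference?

Offset from 180°W / 90°S: lon 132.2677°, lat 107.4442°.
Field: lon ⌊132.2677/20⌋ = 6 → G; lat ⌊107.4442/10⌋ = 10 → K.
Square: lon ⌊12.2677/2⌋ = 6; lat ⌊7.4442/1⌋ = 7.
Subsquare: lon ⌊0.2677/0.0833333⌋ = 3 → d; lat ⌊0.4442/0.0416667⌋ = 10 → k.

GK67dk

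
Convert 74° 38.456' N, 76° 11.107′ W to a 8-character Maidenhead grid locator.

Shift to the Maidenhead origin (180°W, 90°S): lon 103.81488, lat 164.64093.
Field: 103.81488/20 → 5 → F, 164.64093/10 → 16 → Q; chars FQ.
Square: 3.81488/2 → 1, 4.64093/1 → 4; chars 14.
Subsquare: 1.81488/0.0833333 → 21 → v, 0.64093/0.0416667 → 15 → p; chars vp.
Extended square: 0.06488/0.00833333 → 7, 0.01593/0.00416667 → 3; chars 73.

FQ14vp73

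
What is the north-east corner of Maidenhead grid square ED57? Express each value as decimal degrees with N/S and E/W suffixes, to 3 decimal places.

52.000° S, 88.000° W

Field E=4, D=3: +4·20° lon, +3·10° lat → SW at lon -100°, lat -60°.
Square 5, 7: +5·2° lon, +7·1° lat → SW at lon -90°, lat -53°.
Cell spans 2° lon × 1° lat. NE corner is SW corner plus one full cell.
latitude 52.000° S, longitude 88.000° W.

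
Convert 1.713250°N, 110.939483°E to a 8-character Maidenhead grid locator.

Add 180° to longitude and 90° to latitude: 290.93948, 91.71325.
Field: 290.93948/20 → 14 → O, 91.71325/10 → 9 → J; chars OJ.
Square: 10.93948/2 → 5, 1.71325/1 → 1; chars 51.
Subsquare: 0.93948/0.0833333 → 11 → l, 0.71325/0.0416667 → 17 → r; chars lr.
Extended square: 0.02282/0.00833333 → 2, 0.00492/0.00416667 → 1; chars 21.

OJ51lr21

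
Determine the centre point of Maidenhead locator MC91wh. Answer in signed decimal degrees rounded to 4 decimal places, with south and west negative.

-68.6875, 79.8750

Field M=12, C=2: +12·20° lon, +2·10° lat → SW at lon 60°, lat -70°.
Square 9, 1: +9·2° lon, +1·1° lat → SW at lon 78°, lat -69°.
Subsquare w=22, h=7: +22·0.0833333° lon, +7·0.0416667° lat → SW at lon 79.8333°, lat -68.7083°.
Cell spans 0.0833333° lon × 0.0416667° lat. Centre is SW corner plus half of each.
latitude -68.6875, longitude 79.8750.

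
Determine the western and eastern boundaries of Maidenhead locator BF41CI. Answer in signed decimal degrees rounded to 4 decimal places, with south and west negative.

Field B=1, F=5: +1·20° lon, +5·10° lat → SW at lon -160°, lat -40°.
Square 4, 1: +4·2° lon, +1·1° lat → SW at lon -152°, lat -39°.
Subsquare c=2, i=8: +2·0.0833333° lon, +8·0.0416667° lat → SW at lon -151.833°, lat -38.6667°.
Cell spans 0.0833333° lon × 0.0416667° lat.
west -151.8333, east -151.7500.

-151.8333, -151.7500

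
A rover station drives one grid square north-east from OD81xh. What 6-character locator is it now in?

OD91ai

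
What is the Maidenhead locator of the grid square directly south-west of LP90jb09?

Longitude extended square 0; −1 → -1, wraps to 9, carry into subsquare.
Longitude subsquare j = 9; −1 → 8 = i.
Latitude extended square 9; −1 → 8.

LP90ib98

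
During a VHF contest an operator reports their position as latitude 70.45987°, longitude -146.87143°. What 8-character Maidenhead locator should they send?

BQ60nl50

Shift to the Maidenhead origin (180°W, 90°S): lon 33.12857, lat 160.45987.
Field (20°×10°, letters A–R): lon ⌊33.12857/20⌋ = 1 → B; lat ⌊160.45987/10⌋ = 16 → Q.
Square (2°×1°, digits 0–9): lon ⌊13.12857/2⌋ = 6; lat ⌊0.45987/1⌋ = 0.
Subsquare (5′×2.5′, letters a–x): lon ⌊1.12857/0.0833333⌋ = 13 → n; lat ⌊0.45987/0.0416667⌋ = 11 → l.
Extended square (30″×15″, digits 0–9): lon ⌊0.04524/0.00833333⌋ = 5; lat ⌊0.00154/0.00416667⌋ = 0.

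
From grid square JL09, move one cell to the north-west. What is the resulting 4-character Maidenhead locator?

Longitude square 0; −1 → -1, wraps to 9, carry into field.
Longitude field J = 9; −1 → 8 = I.
Latitude square 9; +1 → 10, wraps to 0, carry into field.
Latitude field L = 11; +1 → 12 = M.

IM90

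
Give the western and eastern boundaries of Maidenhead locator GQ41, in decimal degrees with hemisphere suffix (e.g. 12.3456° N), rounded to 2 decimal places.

Field G=6, Q=16: +6·20° lon, +16·10° lat → SW at lon -60°, lat 70°.
Square 4, 1: +4·2° lon, +1·1° lat → SW at lon -52°, lat 71°.
Cell spans 2° lon × 1° lat.
west 52.00° W, east 50.00° W.

52.00° W, 50.00° W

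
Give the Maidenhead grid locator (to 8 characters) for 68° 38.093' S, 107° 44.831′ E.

OC31ui97

Add 180° to longitude and 90° to latitude: 287.74718, 21.36512.
Field: lon ⌊287.74718/20⌋ = 14 → O; lat ⌊21.36512/10⌋ = 2 → C.
Square: lon ⌊7.74718/2⌋ = 3; lat ⌊1.36512/1⌋ = 1.
Subsquare: lon ⌊1.74718/0.0833333⌋ = 20 → u; lat ⌊0.36512/0.0416667⌋ = 8 → i.
Extended square: lon ⌊0.08052/0.00833333⌋ = 9; lat ⌊0.03178/0.00416667⌋ = 7.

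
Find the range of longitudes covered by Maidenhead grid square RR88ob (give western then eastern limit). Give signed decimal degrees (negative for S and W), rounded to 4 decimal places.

Field R=17, R=17: +17·20° lon, +17·10° lat → SW at lon 160°, lat 80°.
Square 8, 8: +8·2° lon, +8·1° lat → SW at lon 176°, lat 88°.
Subsquare o=14, b=1: +14·0.0833333° lon, +1·0.0416667° lat → SW at lon 177.167°, lat 88.0417°.
Cell spans 0.0833333° lon × 0.0416667° lat.
west 177.1667, east 177.2500.

177.1667, 177.2500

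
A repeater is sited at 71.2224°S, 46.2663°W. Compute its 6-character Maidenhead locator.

GB68us

Offset from 180°W / 90°S: lon 133.7337°, lat 18.7776°.
Field: lon ⌊133.7337/20⌋ = 6 → G; lat ⌊18.7776/10⌋ = 1 → B.
Square: lon ⌊13.7337/2⌋ = 6; lat ⌊8.7776/1⌋ = 8.
Subsquare: lon ⌊1.7337/0.0833333⌋ = 20 → u; lat ⌊0.7776/0.0416667⌋ = 18 → s.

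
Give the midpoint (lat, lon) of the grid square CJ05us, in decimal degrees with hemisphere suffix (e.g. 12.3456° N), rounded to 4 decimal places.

5.7708° N, 138.2917° W

Field C=2, J=9: +2·20° lon, +9·10° lat → SW at lon -140°, lat 0°.
Square 0, 5: +0·2° lon, +5·1° lat → SW at lon -140°, lat 5°.
Subsquare u=20, s=18: +20·0.0833333° lon, +18·0.0416667° lat → SW at lon -138.333°, lat 5.75°.
Cell spans 0.0833333° lon × 0.0416667° lat. Centre is SW corner plus half of each.
latitude 5.7708° N, longitude 138.2917° W.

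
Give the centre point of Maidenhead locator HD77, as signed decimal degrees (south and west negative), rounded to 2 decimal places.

Field H=7, D=3: +7·20° lon, +3·10° lat → SW at lon -40°, lat -60°.
Square 7, 7: +7·2° lon, +7·1° lat → SW at lon -26°, lat -53°.
Cell spans 2° lon × 1° lat. Centre is SW corner plus half of each.
latitude -52.50, longitude -25.00.

-52.50, -25.00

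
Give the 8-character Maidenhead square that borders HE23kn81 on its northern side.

Latitude extended square 1; +1 → 2.
The longitude characters are unchanged.

HE23kn82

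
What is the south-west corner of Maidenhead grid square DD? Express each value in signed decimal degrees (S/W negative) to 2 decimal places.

Field D=3, D=3: +3·20° lon, +3·10° lat → SW at lon -120°, lat -60°.
latitude -60.00, longitude -120.00.

-60.00, -120.00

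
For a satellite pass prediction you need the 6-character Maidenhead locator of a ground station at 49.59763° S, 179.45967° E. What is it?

RE90rj

Shift to the Maidenhead origin (180°W, 90°S): lon 359.4597, lat 40.4024.
Field: lon ⌊359.4597/20⌋ = 17 → R; lat ⌊40.4024/10⌋ = 4 → E.
Square: lon ⌊19.4597/2⌋ = 9; lat ⌊0.4024/1⌋ = 0.
Subsquare: lon ⌊1.4597/0.0833333⌋ = 17 → r; lat ⌊0.4024/0.0416667⌋ = 9 → j.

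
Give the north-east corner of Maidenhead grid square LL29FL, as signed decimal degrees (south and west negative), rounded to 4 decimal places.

29.5000, 44.5000

Field L=11, L=11: +11·20° lon, +11·10° lat → SW at lon 40°, lat 20°.
Square 2, 9: +2·2° lon, +9·1° lat → SW at lon 44°, lat 29°.
Subsquare f=5, l=11: +5·0.0833333° lon, +11·0.0416667° lat → SW at lon 44.4167°, lat 29.4583°.
Cell spans 0.0833333° lon × 0.0416667° lat. NE corner is SW corner plus one full cell.
latitude 29.5000, longitude 44.5000.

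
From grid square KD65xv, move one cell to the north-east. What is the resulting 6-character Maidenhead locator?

KD75aw

Longitude subsquare x = 23; +1 → 24, wraps to 0 = a, carry into square.
Longitude square 6; +1 → 7.
Latitude subsquare v = 21; +1 → 22 = w.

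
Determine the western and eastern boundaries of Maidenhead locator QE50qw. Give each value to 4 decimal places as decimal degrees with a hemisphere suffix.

Field Q=16, E=4: +16·20° lon, +4·10° lat → SW at lon 140°, lat -50°.
Square 5, 0: +5·2° lon, +0·1° lat → SW at lon 150°, lat -50°.
Subsquare q=16, w=22: +16·0.0833333° lon, +22·0.0416667° lat → SW at lon 151.333°, lat -49.0833°.
Cell spans 0.0833333° lon × 0.0416667° lat.
west 151.3333° E, east 151.4167° E.

151.3333° E, 151.4167° E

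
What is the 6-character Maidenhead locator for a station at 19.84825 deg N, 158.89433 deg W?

BK09nu

Shift to the Maidenhead origin (180°W, 90°S): lon 21.1057, lat 109.8483.
Field: lon ⌊21.1057/20⌋ = 1 → B; lat ⌊109.8483/10⌋ = 10 → K.
Square: lon ⌊1.1057/2⌋ = 0; lat ⌊9.8483/1⌋ = 9.
Subsquare: lon ⌊1.1057/0.0833333⌋ = 13 → n; lat ⌊0.8483/0.0416667⌋ = 20 → u.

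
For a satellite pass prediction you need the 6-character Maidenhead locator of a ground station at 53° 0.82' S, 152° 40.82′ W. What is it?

Offset from 180°W / 90°S: lon 27.3197°, lat 36.9863°.
Field: 27.3197/20 → 1 → B, 36.9863/10 → 3 → D; chars BD.
Square: 7.3197/2 → 3, 6.9863/1 → 6; chars 36.
Subsquare: 1.3197/0.0833333 → 15 → p, 0.9863/0.0416667 → 23 → x; chars px.

BD36px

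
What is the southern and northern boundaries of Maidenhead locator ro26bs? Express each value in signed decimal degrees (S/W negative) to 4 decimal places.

56.7500, 56.7917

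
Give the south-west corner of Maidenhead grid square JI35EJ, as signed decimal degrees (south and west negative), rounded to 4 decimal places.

-4.6250, 6.3333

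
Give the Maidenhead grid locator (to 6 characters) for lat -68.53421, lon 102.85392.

OC11kl

Offset from 180°W / 90°S: lon 282.8539°, lat 21.4658°.
Field: lon ⌊282.8539/20⌋ = 14 → O; lat ⌊21.4658/10⌋ = 2 → C.
Square: lon ⌊2.8539/2⌋ = 1; lat ⌊1.4658/1⌋ = 1.
Subsquare: lon ⌊0.8539/0.0833333⌋ = 10 → k; lat ⌊0.4658/0.0416667⌋ = 11 → l.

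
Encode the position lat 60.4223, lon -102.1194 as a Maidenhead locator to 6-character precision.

Shift to the Maidenhead origin (180°W, 90°S): lon 77.8806, lat 150.4223.
Field: lon ⌊77.8806/20⌋ = 3 → D; lat ⌊150.4223/10⌋ = 15 → P.
Square: lon ⌊17.8806/2⌋ = 8; lat ⌊0.4223/1⌋ = 0.
Subsquare: lon ⌊1.8806/0.0833333⌋ = 22 → w; lat ⌊0.4223/0.0416667⌋ = 10 → k.

DP80wk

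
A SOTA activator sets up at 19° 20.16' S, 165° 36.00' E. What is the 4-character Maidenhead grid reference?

RH20

Add 180° to longitude and 90° to latitude: 345.60, 70.66.
Field: lon ⌊345.60/20⌋ = 17 → R; lat ⌊70.66/10⌋ = 7 → H.
Square: lon ⌊5.60/2⌋ = 2; lat ⌊0.66/1⌋ = 0.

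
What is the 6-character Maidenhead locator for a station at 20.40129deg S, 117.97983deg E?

OG89xo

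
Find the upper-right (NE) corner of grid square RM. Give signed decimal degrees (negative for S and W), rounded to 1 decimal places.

Field R=17, M=12: +17·20° lon, +12·10° lat → SW at lon 160°, lat 30°.
Cell spans 20° lon × 10° lat. NE corner is SW corner plus one full cell.
latitude 40.0, longitude 180.0.

40.0, 180.0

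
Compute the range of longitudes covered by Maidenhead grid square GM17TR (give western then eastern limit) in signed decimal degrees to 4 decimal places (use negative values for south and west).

Field G=6, M=12: +6·20° lon, +12·10° lat → SW at lon -60°, lat 30°.
Square 1, 7: +1·2° lon, +7·1° lat → SW at lon -58°, lat 37°.
Subsquare t=19, r=17: +19·0.0833333° lon, +17·0.0416667° lat → SW at lon -56.4167°, lat 37.7083°.
Cell spans 0.0833333° lon × 0.0416667° lat.
west -56.4167, east -56.3333.

-56.4167, -56.3333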